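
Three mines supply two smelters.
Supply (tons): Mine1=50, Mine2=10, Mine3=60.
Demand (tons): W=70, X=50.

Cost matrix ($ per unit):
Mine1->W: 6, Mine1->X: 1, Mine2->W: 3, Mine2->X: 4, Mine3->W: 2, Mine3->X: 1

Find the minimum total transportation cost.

One minimum-cost allocation:
  Mine1->X: 50 × $1 = $50
  Mine2->W: 10 × $3 = $30
  Mine3->W: 60 × $2 = $120
Total = 50 + 30 + 120 = $200.
(Supply check: Mine1 ships 50; Mine2 ships 10; Mine3 ships 60.)

200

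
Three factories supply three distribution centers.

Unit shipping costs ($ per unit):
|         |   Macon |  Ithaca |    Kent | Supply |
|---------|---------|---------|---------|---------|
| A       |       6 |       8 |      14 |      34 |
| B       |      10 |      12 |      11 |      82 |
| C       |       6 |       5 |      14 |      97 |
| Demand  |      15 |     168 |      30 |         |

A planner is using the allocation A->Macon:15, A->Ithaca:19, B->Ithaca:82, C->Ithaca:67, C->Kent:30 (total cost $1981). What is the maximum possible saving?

300

Current plan cost = 15·6 + 19·8 + 82·12 + 67·5 + 30·14 = $1981.
Optimal plan:
  A to Ithaca: 34 × $8 = $272
  B to Macon: 15 × $10 = $150
  B to Ithaca: 37 × $12 = $444
  B to Kent: 30 × $11 = $330
  C to Ithaca: 97 × $5 = $485
Optimal cost = $1681.
Saving = 1981 − 1681 = $300.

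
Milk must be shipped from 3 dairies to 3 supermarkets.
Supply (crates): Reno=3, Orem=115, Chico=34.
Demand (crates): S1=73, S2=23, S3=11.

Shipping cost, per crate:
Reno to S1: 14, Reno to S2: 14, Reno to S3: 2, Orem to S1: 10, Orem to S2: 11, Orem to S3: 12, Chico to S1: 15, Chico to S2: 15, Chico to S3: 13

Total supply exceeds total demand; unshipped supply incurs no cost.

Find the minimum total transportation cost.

1085

A cheapest plan:
  Reno→S3: 3 crates
  Orem→S1: 73 crates
  Orem→S2: 23 crates
  Orem→S3: 8 crates
Total cost = 1085.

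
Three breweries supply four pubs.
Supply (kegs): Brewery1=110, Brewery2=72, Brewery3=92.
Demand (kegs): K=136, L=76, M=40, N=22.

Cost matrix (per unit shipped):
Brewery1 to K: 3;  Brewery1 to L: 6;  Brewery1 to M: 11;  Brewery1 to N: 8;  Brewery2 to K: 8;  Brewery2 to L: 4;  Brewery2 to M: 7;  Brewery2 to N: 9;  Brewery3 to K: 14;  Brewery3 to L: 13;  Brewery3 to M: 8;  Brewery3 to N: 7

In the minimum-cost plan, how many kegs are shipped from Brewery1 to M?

0

The minimum-cost plan:
  Brewery1–K: 110 × 3 = 330
  Brewery2–L: 72 × 4 = 288
  Brewery3–K: 26 × 14 = 364
  Brewery3–L: 4 × 13 = 52
  Brewery3–M: 40 × 8 = 320
  Brewery3–N: 22 × 7 = 154
Total cost = 1508.
The route Brewery1→M is not used.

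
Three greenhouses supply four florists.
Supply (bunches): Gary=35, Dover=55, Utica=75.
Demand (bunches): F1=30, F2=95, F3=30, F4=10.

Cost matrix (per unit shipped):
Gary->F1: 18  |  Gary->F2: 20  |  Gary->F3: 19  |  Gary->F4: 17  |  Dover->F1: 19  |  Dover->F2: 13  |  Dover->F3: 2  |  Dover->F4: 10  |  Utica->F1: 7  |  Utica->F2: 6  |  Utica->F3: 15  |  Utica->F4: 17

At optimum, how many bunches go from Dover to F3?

The minimum-cost plan:
  Gary to F1: 30 bunches
  Gary to F2: 5 bunches
  Dover to F2: 15 bunches
  Dover to F3: 30 bunches
  Dover to F4: 10 bunches
  Utica to F2: 75 bunches
Total cost = 1445.
So Dover→F3 carries 30 bunches.

30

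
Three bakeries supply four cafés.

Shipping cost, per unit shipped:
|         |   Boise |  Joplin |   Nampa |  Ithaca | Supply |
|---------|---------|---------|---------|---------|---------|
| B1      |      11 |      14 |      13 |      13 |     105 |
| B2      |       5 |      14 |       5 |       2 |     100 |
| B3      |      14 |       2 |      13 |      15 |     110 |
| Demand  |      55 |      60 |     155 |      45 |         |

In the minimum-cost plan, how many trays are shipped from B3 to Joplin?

60

Optimal shipments:
  B1→Boise: 55 × 11 = 605
  B1→Nampa: 50 × 13 = 650
  B2→Nampa: 55 × 5 = 275
  B2→Ithaca: 45 × 2 = 90
  B3→Joplin: 60 × 2 = 120
  B3→Nampa: 50 × 13 = 650
Total cost = 2390.
So B3→Joplin carries 60 trays.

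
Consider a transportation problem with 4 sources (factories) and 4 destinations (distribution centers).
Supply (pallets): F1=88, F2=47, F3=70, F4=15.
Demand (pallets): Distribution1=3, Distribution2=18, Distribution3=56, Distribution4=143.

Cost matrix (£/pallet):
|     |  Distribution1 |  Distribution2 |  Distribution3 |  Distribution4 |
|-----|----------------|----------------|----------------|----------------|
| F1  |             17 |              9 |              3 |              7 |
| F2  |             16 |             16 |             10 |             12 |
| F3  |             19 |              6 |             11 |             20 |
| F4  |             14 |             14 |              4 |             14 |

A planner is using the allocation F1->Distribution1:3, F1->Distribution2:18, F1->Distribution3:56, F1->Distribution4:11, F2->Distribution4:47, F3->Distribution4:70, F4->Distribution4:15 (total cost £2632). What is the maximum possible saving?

Current plan cost = 3·17 + 18·9 + 56·3 + 11·7 + 47·12 + 70·20 + 15·14 = £2632.
Optimal plan:
  F1–Distribution4: 88 × £7 = £616
  F2–Distribution4: 47 × £12 = £564
  F3–Distribution1: 3 × £19 = £57
  F3–Distribution2: 18 × £6 = £108
  F3–Distribution3: 41 × £11 = £451
  F3–Distribution4: 8 × £20 = £160
  F4–Distribution3: 15 × £4 = £60
Optimal cost = £2016.
Saving = 2632 − 2016 = £616.

616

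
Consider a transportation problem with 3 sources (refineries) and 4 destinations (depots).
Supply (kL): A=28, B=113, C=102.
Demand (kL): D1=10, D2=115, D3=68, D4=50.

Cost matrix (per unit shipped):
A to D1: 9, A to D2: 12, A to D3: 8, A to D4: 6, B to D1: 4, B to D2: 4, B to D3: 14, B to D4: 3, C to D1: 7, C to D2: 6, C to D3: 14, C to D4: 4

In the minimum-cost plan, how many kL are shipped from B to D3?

Optimal shipments:
  A–D3: 28 × 8 = 224
  B–D1: 10 × 4 = 40
  B–D2: 103 × 4 = 412
  C–D2: 12 × 6 = 72
  C–D3: 40 × 14 = 560
  C–D4: 50 × 4 = 200
Total cost = 1508.
The route B→D3 is not used.

0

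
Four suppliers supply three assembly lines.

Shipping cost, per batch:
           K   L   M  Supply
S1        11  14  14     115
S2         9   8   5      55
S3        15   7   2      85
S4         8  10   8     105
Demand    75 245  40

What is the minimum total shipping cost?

3270

One minimum-cost allocation:
  S1→K: 75 × 11 = 825
  S1→L: 40 × 14 = 560
  S2→L: 55 × 8 = 440
  S3→L: 45 × 7 = 315
  S3→M: 40 × 2 = 80
  S4→L: 105 × 10 = 1050
Total = 825 + 560 + 440 + 315 + 80 + 1050 = 3270.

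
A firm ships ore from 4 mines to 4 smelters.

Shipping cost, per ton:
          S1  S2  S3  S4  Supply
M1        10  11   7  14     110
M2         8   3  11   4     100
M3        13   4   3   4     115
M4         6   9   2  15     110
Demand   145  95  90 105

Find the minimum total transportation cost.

An optimal shipping plan:
  M1->S1: 110 tons
  M2->S2: 95 tons
  M2->S4: 5 tons
  M3->S3: 15 tons
  M3->S4: 100 tons
  M4->S1: 35 tons
  M4->S3: 75 tons
Total cost = 2210.

2210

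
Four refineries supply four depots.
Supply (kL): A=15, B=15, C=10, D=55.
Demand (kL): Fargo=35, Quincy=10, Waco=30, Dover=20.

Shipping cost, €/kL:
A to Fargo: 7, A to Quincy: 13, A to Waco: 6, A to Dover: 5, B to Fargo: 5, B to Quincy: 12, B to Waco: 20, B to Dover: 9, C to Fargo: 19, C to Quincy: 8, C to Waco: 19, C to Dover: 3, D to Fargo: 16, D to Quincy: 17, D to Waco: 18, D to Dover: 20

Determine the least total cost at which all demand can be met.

1125

A cheapest plan:
  A–Waco: 5 × €6 = €30
  A–Dover: 10 × €5 = €50
  B–Fargo: 15 × €5 = €75
  C–Dover: 10 × €3 = €30
  D–Fargo: 20 × €16 = €320
  D–Quincy: 10 × €17 = €170
  D–Waco: 25 × €18 = €450
Total = 30 + 50 + 75 + 30 + 320 + 170 + 450 = €1125.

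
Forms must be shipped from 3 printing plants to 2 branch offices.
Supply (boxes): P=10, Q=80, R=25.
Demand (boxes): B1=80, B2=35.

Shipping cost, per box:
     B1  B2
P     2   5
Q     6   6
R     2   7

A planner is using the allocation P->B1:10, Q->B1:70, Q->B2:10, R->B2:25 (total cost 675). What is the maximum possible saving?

Current plan cost = 10·2 + 70·6 + 10·6 + 25·7 = 675.
Optimal plan:
  P to B1: 10 × 2 = 20
  Q to B1: 45 × 6 = 270
  Q to B2: 35 × 6 = 210
  R to B1: 25 × 2 = 50
Optimal cost = 550.
Saving = 675 − 550 = 125.

125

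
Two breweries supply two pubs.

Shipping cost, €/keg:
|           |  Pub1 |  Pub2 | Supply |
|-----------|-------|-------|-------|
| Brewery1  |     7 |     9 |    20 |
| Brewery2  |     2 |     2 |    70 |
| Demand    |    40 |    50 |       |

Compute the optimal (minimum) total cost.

280

One minimum-cost allocation:
  Brewery1→Pub1: 20 × €7 = €140
  Brewery2→Pub1: 20 × €2 = €40
  Brewery2→Pub2: 50 × €2 = €100
Total = 140 + 40 + 100 = €280.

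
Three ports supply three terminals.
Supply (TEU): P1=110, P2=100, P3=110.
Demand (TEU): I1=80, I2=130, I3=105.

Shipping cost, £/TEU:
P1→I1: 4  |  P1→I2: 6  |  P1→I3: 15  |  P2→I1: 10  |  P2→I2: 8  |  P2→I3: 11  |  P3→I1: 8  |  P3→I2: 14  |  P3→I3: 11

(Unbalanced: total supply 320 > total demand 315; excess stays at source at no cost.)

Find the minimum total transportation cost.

2455

A cheapest plan:
  P1 to I1: 80 × £4 = £320
  P1 to I2: 30 × £6 = £180
  P2 to I2: 100 × £8 = £800
  P3 to I3: 105 × £11 = £1155
Total = 320 + 180 + 800 + 1155 = £2455.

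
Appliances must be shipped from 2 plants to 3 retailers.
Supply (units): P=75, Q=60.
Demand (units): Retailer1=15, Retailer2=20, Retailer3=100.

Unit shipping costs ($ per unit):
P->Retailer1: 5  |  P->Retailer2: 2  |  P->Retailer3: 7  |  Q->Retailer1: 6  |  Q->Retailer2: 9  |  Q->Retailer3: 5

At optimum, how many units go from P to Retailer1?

15

The minimum-cost plan:
  P→Retailer1: 15 × $5 = $75
  P→Retailer2: 20 × $2 = $40
  P→Retailer3: 40 × $7 = $280
  Q→Retailer3: 60 × $5 = $300
Total cost = $695.
So P→Retailer1 carries 15 units.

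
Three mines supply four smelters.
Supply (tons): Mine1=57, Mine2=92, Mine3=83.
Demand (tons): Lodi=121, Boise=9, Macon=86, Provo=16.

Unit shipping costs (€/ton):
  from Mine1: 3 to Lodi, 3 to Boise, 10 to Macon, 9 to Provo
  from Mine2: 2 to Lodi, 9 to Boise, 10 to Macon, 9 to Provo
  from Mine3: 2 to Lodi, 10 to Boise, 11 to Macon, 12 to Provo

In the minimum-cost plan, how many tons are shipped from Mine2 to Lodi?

The minimum-cost plan:
  Mine1->Boise: 9 × €3 = €27
  Mine1->Macon: 32 × €10 = €320
  Mine1->Provo: 16 × €9 = €144
  Mine2->Lodi: 38 × €2 = €76
  Mine2->Macon: 54 × €10 = €540
  Mine3->Lodi: 83 × €2 = €166
Total cost = €1273.
So Mine2→Lodi carries 38 tons.

38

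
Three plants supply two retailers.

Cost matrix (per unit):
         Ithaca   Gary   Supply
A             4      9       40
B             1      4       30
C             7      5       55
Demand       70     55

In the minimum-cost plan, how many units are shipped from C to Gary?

55

The minimum-cost plan:
  A→Ithaca: 40 × 4 = 160
  B→Ithaca: 30 × 1 = 30
  C→Gary: 55 × 5 = 275
Total cost = 465.
So C→Gary carries 55 units.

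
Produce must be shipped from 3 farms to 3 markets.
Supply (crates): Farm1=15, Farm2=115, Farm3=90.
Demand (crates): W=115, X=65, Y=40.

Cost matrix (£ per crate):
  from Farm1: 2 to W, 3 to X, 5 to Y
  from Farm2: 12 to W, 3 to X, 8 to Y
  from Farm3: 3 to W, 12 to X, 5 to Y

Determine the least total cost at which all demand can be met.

A cheapest plan:
  Farm1 to W: 15 crates
  Farm2 to W: 10 crates
  Farm2 to X: 65 crates
  Farm2 to Y: 40 crates
  Farm3 to W: 90 crates
Total cost = £935.
(Supply check: Farm1 ships 15; Farm2 ships 115; Farm3 ships 90.)

935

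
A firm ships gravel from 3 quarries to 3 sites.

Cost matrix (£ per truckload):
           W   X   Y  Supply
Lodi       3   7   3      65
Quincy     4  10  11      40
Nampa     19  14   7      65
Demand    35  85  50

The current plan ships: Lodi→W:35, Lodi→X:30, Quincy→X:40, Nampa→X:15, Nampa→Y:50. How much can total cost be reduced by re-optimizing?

70

Current plan cost = 35·3 + 30·7 + 40·10 + 15·14 + 50·7 = £1275.
Optimal plan:
  Lodi→X: 65 × £7 = £455
  Quincy→W: 35 × £4 = £140
  Quincy→X: 5 × £10 = £50
  Nampa→X: 15 × £14 = £210
  Nampa→Y: 50 × £7 = £350
Optimal cost = £1205.
Saving = 1275 − 1205 = £70.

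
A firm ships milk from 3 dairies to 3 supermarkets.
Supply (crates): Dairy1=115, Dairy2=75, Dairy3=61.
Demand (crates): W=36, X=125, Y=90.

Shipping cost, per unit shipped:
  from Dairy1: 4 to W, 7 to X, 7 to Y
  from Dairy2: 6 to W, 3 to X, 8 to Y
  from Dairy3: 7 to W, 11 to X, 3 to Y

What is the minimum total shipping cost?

1105

Optimal allocation:
  Dairy1 to W: 36 × 4 = 144
  Dairy1 to X: 50 × 7 = 350
  Dairy1 to Y: 29 × 7 = 203
  Dairy2 to X: 75 × 3 = 225
  Dairy3 to Y: 61 × 3 = 183
Total = 144 + 350 + 203 + 225 + 183 = 1105.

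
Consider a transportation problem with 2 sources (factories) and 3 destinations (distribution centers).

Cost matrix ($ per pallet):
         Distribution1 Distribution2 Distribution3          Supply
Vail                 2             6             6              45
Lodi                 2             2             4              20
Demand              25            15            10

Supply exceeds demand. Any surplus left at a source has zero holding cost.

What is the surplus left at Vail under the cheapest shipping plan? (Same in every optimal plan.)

An optimal plan:
  Vail–Distribution1: 25 × $2 = $50
  Vail–Distribution3: 5 × $6 = $30
  Lodi–Distribution2: 15 × $2 = $30
  Lodi–Distribution3: 5 × $4 = $20
Total cost = $130.
Vail ships 30 of its 45, leaving 15.

15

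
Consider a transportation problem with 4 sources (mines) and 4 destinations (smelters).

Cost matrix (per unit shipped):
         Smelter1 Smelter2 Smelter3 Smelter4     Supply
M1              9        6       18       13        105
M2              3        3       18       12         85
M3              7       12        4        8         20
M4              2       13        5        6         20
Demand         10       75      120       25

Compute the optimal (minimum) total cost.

2200

One minimum-cost allocation:
  M1 to Smelter3: 80 × 18 = 1440
  M1 to Smelter4: 25 × 13 = 325
  M2 to Smelter1: 10 × 3 = 30
  M2 to Smelter2: 75 × 3 = 225
  M3 to Smelter3: 20 × 4 = 80
  M4 to Smelter3: 20 × 5 = 100
Total = 1440 + 325 + 30 + 225 + 80 + 100 = 2200.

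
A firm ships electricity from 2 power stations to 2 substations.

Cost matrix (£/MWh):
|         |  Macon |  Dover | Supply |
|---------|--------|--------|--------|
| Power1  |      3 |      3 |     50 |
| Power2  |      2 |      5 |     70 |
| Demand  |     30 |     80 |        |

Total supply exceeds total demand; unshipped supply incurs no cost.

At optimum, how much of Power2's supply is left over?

10

An optimal plan:
  Power1–Dover: 50 MWh
  Power2–Macon: 30 MWh
  Power2–Dover: 30 MWh
Total cost = £360.
Power2 ships 60 of its 70, leaving 10.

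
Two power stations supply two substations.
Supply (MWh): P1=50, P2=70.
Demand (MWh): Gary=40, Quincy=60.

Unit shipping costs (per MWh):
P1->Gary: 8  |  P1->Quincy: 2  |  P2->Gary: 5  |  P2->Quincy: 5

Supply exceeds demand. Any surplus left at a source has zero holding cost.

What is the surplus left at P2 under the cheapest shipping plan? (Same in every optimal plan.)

20

An optimal plan:
  P1→Quincy: 50 × 2 = 100
  P2→Gary: 40 × 5 = 200
  P2→Quincy: 10 × 5 = 50
Total cost = 350.
P2 ships 50 of its 70, leaving 20.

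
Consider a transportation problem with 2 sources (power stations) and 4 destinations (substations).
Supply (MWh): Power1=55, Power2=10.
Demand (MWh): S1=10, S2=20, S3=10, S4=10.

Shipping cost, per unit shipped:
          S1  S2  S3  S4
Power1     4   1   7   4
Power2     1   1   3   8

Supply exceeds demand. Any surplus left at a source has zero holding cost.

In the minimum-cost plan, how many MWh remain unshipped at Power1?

15

An optimal plan:
  Power1 to S1: 10 × 4 = 40
  Power1 to S2: 20 × 1 = 20
  Power1 to S4: 10 × 4 = 40
  Power2 to S3: 10 × 3 = 30
Total cost = 130.
Power1 ships 40 of its 55, leaving 15.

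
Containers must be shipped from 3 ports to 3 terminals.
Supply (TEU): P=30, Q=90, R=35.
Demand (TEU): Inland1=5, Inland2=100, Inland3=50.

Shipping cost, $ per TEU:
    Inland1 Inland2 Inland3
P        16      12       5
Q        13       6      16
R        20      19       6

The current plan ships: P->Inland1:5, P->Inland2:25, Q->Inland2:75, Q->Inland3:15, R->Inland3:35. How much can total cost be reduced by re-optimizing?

255

Current plan cost = 5·16 + 25·12 + 75·6 + 15·16 + 35·6 = $1280.
Optimal plan:
  P->Inland1: 5 × $16 = $80
  P->Inland2: 10 × $12 = $120
  P->Inland3: 15 × $5 = $75
  Q->Inland2: 90 × $6 = $540
  R->Inland3: 35 × $6 = $210
Optimal cost = $1025.
Saving = 1280 − 1025 = $255.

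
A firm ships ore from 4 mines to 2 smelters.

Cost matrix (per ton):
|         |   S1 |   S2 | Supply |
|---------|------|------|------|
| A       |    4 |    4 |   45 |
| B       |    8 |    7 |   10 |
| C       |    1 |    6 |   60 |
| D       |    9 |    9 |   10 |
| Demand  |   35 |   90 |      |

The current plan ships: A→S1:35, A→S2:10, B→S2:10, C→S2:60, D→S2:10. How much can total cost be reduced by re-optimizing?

Current plan cost = 35·4 + 10·4 + 10·7 + 60·6 + 10·9 = 700.
Optimal plan:
  A->S2: 45 × 4 = 180
  B->S2: 10 × 7 = 70
  C->S1: 35 × 1 = 35
  C->S2: 25 × 6 = 150
  D->S2: 10 × 9 = 90
Optimal cost = 525.
Saving = 700 − 525 = 175.

175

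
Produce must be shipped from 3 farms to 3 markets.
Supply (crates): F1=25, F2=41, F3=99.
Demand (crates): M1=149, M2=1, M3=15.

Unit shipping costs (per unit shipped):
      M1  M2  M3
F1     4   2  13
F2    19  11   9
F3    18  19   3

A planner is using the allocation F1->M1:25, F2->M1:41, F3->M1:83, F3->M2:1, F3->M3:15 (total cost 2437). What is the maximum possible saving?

9

Current plan cost = 25·4 + 41·19 + 83·18 + 1·19 + 15·3 = 2437.
Optimal plan:
  F1 to M1: 25 × 4 = 100
  F2 to M1: 40 × 19 = 760
  F2 to M2: 1 × 11 = 11
  F3 to M1: 84 × 18 = 1512
  F3 to M3: 15 × 3 = 45
Optimal cost = 2428.
Saving = 2437 − 2428 = 9.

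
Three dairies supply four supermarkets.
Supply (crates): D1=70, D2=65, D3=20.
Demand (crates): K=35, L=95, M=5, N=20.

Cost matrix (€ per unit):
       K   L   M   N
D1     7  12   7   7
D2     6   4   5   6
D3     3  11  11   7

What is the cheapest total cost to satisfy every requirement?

960

A cheapest plan:
  D1->K: 15 crates
  D1->L: 30 crates
  D1->M: 5 crates
  D1->N: 20 crates
  D2->L: 65 crates
  D3->K: 20 crates
Total cost = €960.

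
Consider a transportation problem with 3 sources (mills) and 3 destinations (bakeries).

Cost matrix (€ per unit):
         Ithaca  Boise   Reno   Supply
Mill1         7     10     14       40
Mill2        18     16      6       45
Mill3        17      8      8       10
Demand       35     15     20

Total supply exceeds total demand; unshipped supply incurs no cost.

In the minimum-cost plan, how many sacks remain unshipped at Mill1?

0

An optimal plan:
  Mill1 to Ithaca: 35 × €7 = €245
  Mill1 to Boise: 5 × €10 = €50
  Mill2 to Reno: 20 × €6 = €120
  Mill3 to Boise: 10 × €8 = €80
Total cost = €495.
Mill1 ships 40 of its 40, leaving 0.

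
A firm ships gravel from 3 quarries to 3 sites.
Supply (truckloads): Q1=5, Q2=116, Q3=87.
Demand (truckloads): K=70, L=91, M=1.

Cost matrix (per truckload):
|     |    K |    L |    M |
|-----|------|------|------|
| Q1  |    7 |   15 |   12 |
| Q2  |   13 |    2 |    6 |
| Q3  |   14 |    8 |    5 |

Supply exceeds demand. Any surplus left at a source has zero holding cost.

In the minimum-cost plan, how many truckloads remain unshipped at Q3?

46

An optimal plan:
  Q1–K: 5 × 7 = 35
  Q2–K: 25 × 13 = 325
  Q2–L: 91 × 2 = 182
  Q3–K: 40 × 14 = 560
  Q3–M: 1 × 5 = 5
Total cost = 1107.
Q3 ships 41 of its 87, leaving 46.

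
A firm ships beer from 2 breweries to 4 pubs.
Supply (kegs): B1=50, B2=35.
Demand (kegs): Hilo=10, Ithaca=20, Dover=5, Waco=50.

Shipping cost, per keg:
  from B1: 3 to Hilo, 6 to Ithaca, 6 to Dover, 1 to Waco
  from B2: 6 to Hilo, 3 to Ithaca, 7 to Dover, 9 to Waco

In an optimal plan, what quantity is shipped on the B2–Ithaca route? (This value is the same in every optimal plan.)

20

The minimum-cost plan:
  B1 to Waco: 50 × 1 = 50
  B2 to Hilo: 10 × 6 = 60
  B2 to Ithaca: 20 × 3 = 60
  B2 to Dover: 5 × 7 = 35
Total cost = 205.
So B2→Ithaca carries 20 kegs.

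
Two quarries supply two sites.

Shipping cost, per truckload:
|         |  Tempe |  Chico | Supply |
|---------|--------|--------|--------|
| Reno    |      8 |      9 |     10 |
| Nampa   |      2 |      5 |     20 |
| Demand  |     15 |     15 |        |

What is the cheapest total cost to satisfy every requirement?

145

Optimal allocation:
  Reno→Chico: 10 × 9 = 90
  Nampa→Tempe: 15 × 2 = 30
  Nampa→Chico: 5 × 5 = 25
Total = 90 + 30 + 25 = 145.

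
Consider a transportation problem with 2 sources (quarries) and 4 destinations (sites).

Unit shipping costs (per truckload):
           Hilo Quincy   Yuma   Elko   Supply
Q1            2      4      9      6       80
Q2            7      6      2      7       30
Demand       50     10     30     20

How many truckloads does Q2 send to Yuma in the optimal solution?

Solving gives:
  Q1–Hilo: 50 × 2 = 100
  Q1–Quincy: 10 × 4 = 40
  Q1–Elko: 20 × 6 = 120
  Q2–Yuma: 30 × 2 = 60
Total cost = 320.
So Q2→Yuma carries 30 truckloads.

30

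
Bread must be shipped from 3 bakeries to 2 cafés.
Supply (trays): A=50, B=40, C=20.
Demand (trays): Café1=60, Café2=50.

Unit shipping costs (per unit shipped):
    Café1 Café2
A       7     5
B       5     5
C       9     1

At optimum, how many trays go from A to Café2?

The minimum-cost plan:
  A->Café1: 20 × 7 = 140
  A->Café2: 30 × 5 = 150
  B->Café1: 40 × 5 = 200
  C->Café2: 20 × 1 = 20
Total cost = 510.
So A→Café2 carries 30 trays.

30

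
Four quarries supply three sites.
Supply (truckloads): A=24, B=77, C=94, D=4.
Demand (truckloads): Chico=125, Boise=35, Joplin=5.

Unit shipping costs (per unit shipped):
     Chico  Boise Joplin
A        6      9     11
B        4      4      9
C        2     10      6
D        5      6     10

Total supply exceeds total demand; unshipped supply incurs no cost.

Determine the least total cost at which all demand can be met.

A cheapest plan:
  B→Chico: 36 truckloads
  B→Boise: 35 truckloads
  C→Chico: 89 truckloads
  C→Joplin: 5 truckloads
Total cost = 492.

492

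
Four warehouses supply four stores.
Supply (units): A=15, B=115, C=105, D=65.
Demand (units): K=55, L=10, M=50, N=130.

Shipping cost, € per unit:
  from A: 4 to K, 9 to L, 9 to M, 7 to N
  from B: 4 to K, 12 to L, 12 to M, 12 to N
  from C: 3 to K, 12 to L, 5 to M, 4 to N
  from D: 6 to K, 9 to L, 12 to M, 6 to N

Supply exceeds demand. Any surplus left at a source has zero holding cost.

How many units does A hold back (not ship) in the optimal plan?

0

Minimum-cost shipments:
  A–L: 5 × €9 = €45
  A–N: 10 × €7 = €70
  B–K: 55 × €4 = €220
  B–L: 5 × €12 = €60
  C–M: 50 × €5 = €250
  C–N: 55 × €4 = €220
  D–N: 65 × €6 = €390
Total cost = €1255.
A ships 15 of its 15, leaving 0.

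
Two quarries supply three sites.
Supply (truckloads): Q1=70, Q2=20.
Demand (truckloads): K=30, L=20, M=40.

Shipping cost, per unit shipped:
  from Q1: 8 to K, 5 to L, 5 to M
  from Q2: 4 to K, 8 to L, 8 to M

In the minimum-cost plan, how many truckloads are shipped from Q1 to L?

The minimum-cost plan:
  Q1–K: 10 truckloads
  Q1–L: 20 truckloads
  Q1–M: 40 truckloads
  Q2–K: 20 truckloads
Total cost = 460.
So Q1→L carries 20 truckloads.

20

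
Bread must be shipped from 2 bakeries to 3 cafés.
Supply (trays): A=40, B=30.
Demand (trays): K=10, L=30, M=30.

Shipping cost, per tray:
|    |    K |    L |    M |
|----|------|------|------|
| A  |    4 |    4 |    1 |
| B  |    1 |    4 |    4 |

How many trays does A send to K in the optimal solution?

Solving gives:
  A→L: 10 trays
  A→M: 30 trays
  B→K: 10 trays
  B→L: 20 trays
Total cost = 160.
The route A→K is not used.

0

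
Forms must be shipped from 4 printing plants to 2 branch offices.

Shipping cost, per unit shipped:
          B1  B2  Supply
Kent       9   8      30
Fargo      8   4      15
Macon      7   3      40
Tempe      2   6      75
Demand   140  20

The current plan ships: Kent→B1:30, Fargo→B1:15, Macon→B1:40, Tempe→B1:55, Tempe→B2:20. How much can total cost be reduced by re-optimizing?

Current plan cost = 30·9 + 15·8 + 40·7 + 55·2 + 20·6 = 900.
Optimal plan:
  Kent->B1: 30 × 9 = 270
  Fargo->B1: 15 × 8 = 120
  Macon->B1: 20 × 7 = 140
  Macon->B2: 20 × 3 = 60
  Tempe->B1: 75 × 2 = 150
Optimal cost = 740.
Saving = 900 − 740 = 160.

160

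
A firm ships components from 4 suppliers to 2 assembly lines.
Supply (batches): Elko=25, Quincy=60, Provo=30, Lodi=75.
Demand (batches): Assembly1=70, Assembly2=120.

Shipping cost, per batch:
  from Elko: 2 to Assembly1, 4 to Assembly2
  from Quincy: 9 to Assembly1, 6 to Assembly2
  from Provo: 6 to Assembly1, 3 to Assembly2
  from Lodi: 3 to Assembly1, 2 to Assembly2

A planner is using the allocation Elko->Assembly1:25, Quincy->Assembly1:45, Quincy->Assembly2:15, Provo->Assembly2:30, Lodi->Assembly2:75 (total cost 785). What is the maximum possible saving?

90

Current plan cost = 25·2 + 45·9 + 15·6 + 30·3 + 75·2 = 785.
Optimal plan:
  Elko→Assembly1: 25 × 2 = 50
  Quincy→Assembly2: 60 × 6 = 360
  Provo→Assembly2: 30 × 3 = 90
  Lodi→Assembly1: 45 × 3 = 135
  Lodi→Assembly2: 30 × 2 = 60
Optimal cost = 695.
Saving = 785 − 695 = 90.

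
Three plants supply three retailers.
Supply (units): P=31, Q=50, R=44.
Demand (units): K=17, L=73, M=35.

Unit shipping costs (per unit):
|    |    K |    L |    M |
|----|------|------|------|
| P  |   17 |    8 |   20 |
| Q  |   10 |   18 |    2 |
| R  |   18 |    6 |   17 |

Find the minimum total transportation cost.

750

One minimum-cost allocation:
  P to K: 2 × 17 = 34
  P to L: 29 × 8 = 232
  Q to K: 15 × 10 = 150
  Q to M: 35 × 2 = 70
  R to L: 44 × 6 = 264
Total = 34 + 232 + 150 + 70 + 264 = 750.
(Supply check: P ships 31; Q ships 50; R ships 44.)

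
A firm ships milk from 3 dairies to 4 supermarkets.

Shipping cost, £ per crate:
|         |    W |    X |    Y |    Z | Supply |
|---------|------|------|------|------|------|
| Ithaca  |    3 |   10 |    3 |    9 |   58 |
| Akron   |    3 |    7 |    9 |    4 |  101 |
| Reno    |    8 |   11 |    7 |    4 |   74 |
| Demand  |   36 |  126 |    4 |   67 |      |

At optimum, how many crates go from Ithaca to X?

The minimum-cost plan:
  Ithaca to W: 36 × £3 = £108
  Ithaca to X: 18 × £10 = £180
  Ithaca to Y: 4 × £3 = £12
  Akron to X: 101 × £7 = £707
  Reno to X: 7 × £11 = £77
  Reno to Z: 67 × £4 = £268
Total cost = £1352.
So Ithaca→X carries 18 crates.

18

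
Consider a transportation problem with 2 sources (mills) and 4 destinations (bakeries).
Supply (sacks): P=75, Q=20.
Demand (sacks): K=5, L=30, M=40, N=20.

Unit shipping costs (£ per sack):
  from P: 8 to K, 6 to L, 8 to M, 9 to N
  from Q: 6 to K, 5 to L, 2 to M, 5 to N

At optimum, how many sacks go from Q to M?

Optimal shipments:
  P to K: 5 × £8 = £40
  P to L: 30 × £6 = £180
  P to M: 20 × £8 = £160
  P to N: 20 × £9 = £180
  Q to M: 20 × £2 = £40
Total cost = £600.
So Q→M carries 20 sacks.

20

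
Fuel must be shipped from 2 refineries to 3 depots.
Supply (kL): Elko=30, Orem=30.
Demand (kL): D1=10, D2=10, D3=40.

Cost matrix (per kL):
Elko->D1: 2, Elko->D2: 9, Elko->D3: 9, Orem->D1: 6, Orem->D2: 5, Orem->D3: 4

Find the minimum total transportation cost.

One minimum-cost allocation:
  Elko to D1: 10 × 2 = 20
  Elko to D2: 10 × 9 = 90
  Elko to D3: 10 × 9 = 90
  Orem to D3: 30 × 4 = 120
Total = 20 + 90 + 90 + 120 = 320.

320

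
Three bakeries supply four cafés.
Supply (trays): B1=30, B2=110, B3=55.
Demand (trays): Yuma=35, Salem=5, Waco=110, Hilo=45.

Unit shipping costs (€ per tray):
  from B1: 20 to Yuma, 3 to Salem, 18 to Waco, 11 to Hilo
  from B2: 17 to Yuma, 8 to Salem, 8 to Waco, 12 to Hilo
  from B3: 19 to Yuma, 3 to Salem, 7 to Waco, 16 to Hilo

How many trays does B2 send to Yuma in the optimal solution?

Solving gives:
  B1→Salem: 5 × €3 = €15
  B1→Hilo: 25 × €11 = €275
  B2→Yuma: 35 × €17 = €595
  B2→Waco: 55 × €8 = €440
  B2→Hilo: 20 × €12 = €240
  B3→Waco: 55 × €7 = €385
Total cost = €1950.
So B2→Yuma carries 35 trays.

35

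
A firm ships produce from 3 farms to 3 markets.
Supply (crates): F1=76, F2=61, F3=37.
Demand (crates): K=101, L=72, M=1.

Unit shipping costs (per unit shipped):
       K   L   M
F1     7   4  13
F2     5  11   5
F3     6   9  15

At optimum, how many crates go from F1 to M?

0

Optimal shipments:
  F1->K: 4 × 7 = 28
  F1->L: 72 × 4 = 288
  F2->K: 60 × 5 = 300
  F2->M: 1 × 5 = 5
  F3->K: 37 × 6 = 222
Total cost = 843.
The route F1→M is not used.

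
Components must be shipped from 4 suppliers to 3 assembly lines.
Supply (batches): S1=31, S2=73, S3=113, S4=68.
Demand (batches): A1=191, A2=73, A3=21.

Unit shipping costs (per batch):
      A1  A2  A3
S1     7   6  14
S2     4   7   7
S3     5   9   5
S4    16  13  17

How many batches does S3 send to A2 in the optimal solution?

Optimal shipments:
  S1->A1: 26 × 7 = 182
  S1->A2: 5 × 6 = 30
  S2->A1: 73 × 4 = 292
  S3->A1: 92 × 5 = 460
  S3->A3: 21 × 5 = 105
  S4->A2: 68 × 13 = 884
Total cost = 1953.
The route S3→A2 is not used.

0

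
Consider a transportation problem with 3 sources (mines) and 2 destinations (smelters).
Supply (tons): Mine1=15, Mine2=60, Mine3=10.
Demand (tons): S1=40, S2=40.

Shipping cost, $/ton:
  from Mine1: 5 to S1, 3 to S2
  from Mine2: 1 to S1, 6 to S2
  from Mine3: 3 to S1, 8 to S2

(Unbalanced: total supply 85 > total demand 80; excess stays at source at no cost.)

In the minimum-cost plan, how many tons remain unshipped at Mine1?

0

Minimum-cost shipments:
  Mine1->S2: 15 × $3 = $45
  Mine2->S1: 35 × $1 = $35
  Mine2->S2: 25 × $6 = $150
  Mine3->S1: 5 × $3 = $15
Total cost = $245.
Mine1 ships 15 of its 15, leaving 0.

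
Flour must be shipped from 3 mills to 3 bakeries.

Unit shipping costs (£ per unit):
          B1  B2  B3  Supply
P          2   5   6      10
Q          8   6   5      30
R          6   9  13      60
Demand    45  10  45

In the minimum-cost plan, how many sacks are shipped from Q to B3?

Solving gives:
  P→B3: 10 × £6 = £60
  Q→B3: 30 × £5 = £150
  R→B1: 45 × £6 = £270
  R→B2: 10 × £9 = £90
  R→B3: 5 × £13 = £65
Total cost = £635.
So Q→B3 carries 30 sacks.

30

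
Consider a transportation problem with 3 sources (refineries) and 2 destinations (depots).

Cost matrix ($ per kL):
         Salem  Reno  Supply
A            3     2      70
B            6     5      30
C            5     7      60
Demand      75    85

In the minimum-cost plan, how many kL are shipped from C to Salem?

Optimal shipments:
  A->Salem: 15 × $3 = $45
  A->Reno: 55 × $2 = $110
  B->Reno: 30 × $5 = $150
  C->Salem: 60 × $5 = $300
Total cost = $605.
So C→Salem carries 60 kL.

60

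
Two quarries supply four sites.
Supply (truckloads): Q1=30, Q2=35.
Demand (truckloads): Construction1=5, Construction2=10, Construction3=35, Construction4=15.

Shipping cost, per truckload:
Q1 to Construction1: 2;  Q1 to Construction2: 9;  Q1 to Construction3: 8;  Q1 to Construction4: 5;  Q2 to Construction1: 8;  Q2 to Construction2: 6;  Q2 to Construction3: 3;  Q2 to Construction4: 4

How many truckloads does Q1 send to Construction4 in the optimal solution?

The minimum-cost plan:
  Q1→Construction1: 5 × 2 = 10
  Q1→Construction2: 10 × 9 = 90
  Q1→Construction4: 15 × 5 = 75
  Q2→Construction3: 35 × 3 = 105
Total cost = 280.
So Q1→Construction4 carries 15 truckloads.

15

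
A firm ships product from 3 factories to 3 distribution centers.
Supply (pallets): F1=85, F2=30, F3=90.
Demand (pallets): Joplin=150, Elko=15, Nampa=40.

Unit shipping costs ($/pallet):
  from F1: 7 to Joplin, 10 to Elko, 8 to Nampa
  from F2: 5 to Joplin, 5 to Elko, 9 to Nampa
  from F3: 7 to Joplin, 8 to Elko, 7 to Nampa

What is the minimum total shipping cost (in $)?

An optimal shipping plan:
  F1->Joplin: 85 pallets
  F2->Joplin: 15 pallets
  F2->Elko: 15 pallets
  F3->Joplin: 50 pallets
  F3->Nampa: 40 pallets
Total cost = $1375.

1375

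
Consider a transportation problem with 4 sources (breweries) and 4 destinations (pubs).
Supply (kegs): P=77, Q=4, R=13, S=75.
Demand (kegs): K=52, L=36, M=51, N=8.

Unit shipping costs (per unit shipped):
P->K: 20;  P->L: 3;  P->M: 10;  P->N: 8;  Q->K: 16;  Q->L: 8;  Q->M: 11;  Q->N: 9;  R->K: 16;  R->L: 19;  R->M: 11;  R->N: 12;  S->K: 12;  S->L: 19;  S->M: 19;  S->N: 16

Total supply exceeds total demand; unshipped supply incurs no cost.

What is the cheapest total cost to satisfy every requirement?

An optimal shipping plan:
  P->L: 36 kegs
  P->M: 38 kegs
  P->N: 3 kegs
  Q->N: 4 kegs
  R->M: 13 kegs
  S->K: 52 kegs
  S->N: 1 kegs
Total cost = 1331.

1331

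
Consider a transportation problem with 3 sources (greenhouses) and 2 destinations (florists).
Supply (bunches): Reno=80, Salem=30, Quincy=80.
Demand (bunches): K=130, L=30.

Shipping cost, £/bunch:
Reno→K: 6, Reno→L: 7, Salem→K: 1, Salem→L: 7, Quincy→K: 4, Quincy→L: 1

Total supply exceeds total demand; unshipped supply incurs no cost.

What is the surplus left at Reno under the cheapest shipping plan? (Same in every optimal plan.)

Minimum-cost shipments:
  Reno to K: 50 × £6 = £300
  Salem to K: 30 × £1 = £30
  Quincy to K: 50 × £4 = £200
  Quincy to L: 30 × £1 = £30
Total cost = £560.
Reno ships 50 of its 80, leaving 30.

30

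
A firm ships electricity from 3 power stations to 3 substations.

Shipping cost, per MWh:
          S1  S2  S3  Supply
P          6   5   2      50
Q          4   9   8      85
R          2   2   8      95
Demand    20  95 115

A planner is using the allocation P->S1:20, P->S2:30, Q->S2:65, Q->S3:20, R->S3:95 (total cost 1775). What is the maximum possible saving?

885

Current plan cost = 20·6 + 30·5 + 65·9 + 20·8 + 95·8 = 1775.
Optimal plan:
  P–S3: 50 × 2 = 100
  Q–S1: 20 × 4 = 80
  Q–S3: 65 × 8 = 520
  R–S2: 95 × 2 = 190
Optimal cost = 890.
Saving = 1775 − 890 = 885.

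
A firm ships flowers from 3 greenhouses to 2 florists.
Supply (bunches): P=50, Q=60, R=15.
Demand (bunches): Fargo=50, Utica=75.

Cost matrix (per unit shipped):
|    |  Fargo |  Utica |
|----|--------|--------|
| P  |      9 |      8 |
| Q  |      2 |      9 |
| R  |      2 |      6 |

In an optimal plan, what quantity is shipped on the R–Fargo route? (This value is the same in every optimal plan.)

0

Optimal shipments:
  P–Utica: 50 × 8 = 400
  Q–Fargo: 50 × 2 = 100
  Q–Utica: 10 × 9 = 90
  R–Utica: 15 × 6 = 90
Total cost = 680.
The route R→Fargo is not used.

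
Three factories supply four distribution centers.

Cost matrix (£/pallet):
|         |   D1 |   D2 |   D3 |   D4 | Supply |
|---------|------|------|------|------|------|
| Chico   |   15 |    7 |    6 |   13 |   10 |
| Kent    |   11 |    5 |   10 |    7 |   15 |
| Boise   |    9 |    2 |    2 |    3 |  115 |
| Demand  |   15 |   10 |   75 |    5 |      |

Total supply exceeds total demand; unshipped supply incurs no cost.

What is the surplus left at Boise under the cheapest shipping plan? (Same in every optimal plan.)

10

Minimum-cost shipments:
  Boise–D1: 15 × £9 = £135
  Boise–D2: 10 × £2 = £20
  Boise–D3: 75 × £2 = £150
  Boise–D4: 5 × £3 = £15
Total cost = £320.
Boise ships 105 of its 115, leaving 10.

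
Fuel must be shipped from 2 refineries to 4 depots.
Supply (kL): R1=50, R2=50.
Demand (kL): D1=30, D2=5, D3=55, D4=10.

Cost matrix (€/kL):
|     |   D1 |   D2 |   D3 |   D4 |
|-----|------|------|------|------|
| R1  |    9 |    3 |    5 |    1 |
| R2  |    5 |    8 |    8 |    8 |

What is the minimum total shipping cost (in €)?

A cheapest plan:
  R1→D2: 5 × €3 = €15
  R1→D3: 35 × €5 = €175
  R1→D4: 10 × €1 = €10
  R2→D1: 30 × €5 = €150
  R2→D3: 20 × €8 = €160
Total = 15 + 175 + 10 + 150 + 160 = €510.
(Supply check: R1 ships 50; R2 ships 50.)

510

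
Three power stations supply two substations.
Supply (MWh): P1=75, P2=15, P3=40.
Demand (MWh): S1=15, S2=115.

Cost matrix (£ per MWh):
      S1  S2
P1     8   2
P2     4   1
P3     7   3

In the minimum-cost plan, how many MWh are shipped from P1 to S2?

The minimum-cost plan:
  P1->S2: 75 × £2 = £150
  P2->S1: 15 × £4 = £60
  P3->S2: 40 × £3 = £120
Total cost = £330.
So P1→S2 carries 75 MWh.

75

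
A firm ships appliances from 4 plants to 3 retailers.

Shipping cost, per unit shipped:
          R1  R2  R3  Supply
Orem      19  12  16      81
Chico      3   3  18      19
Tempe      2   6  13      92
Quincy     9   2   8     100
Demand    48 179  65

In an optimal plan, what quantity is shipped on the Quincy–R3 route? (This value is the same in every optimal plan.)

The minimum-cost plan:
  Orem→R2: 16 × 12 = 192
  Orem→R3: 65 × 16 = 1040
  Chico→R2: 19 × 3 = 57
  Tempe→R1: 48 × 2 = 96
  Tempe→R2: 44 × 6 = 264
  Quincy→R2: 100 × 2 = 200
Total cost = 1849.
The route Quincy→R3 is not used.

0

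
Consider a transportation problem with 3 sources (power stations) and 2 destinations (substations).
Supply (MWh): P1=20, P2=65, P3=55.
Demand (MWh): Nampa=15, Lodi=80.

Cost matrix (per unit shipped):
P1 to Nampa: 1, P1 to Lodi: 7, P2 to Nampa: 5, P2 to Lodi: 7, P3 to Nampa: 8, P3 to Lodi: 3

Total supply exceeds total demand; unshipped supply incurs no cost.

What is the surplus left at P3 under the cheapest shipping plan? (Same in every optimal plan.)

0

Minimum-cost shipments:
  P1–Nampa: 15 × 1 = 15
  P1–Lodi: 5 × 7 = 35
  P2–Lodi: 20 × 7 = 140
  P3–Lodi: 55 × 3 = 165
Total cost = 355.
P3 ships 55 of its 55, leaving 0.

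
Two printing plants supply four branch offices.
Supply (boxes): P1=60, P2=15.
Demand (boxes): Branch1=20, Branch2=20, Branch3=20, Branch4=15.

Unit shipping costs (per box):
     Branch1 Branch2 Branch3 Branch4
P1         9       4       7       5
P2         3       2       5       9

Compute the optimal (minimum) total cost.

385

Optimal allocation:
  P1 to Branch1: 5 × 9 = 45
  P1 to Branch2: 20 × 4 = 80
  P1 to Branch3: 20 × 7 = 140
  P1 to Branch4: 15 × 5 = 75
  P2 to Branch1: 15 × 3 = 45
Total = 45 + 80 + 140 + 75 + 45 = 385.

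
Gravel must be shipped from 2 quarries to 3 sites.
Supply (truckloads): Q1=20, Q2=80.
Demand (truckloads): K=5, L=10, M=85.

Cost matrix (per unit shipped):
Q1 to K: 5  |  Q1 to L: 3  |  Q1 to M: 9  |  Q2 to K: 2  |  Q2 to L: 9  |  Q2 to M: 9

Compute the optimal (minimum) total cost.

805

One minimum-cost allocation:
  Q1->L: 10 × 3 = 30
  Q1->M: 10 × 9 = 90
  Q2->K: 5 × 2 = 10
  Q2->M: 75 × 9 = 675
Total = 30 + 90 + 10 + 675 = 805.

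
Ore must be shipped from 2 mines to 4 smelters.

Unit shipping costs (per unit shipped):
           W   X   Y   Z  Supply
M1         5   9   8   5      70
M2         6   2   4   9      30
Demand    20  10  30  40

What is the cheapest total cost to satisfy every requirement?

480

A cheapest plan:
  M1->W: 20 × 5 = 100
  M1->Y: 10 × 8 = 80
  M1->Z: 40 × 5 = 200
  M2->X: 10 × 2 = 20
  M2->Y: 20 × 4 = 80
Total = 100 + 80 + 200 + 20 + 80 = 480.
(Supply check: M1 ships 70; M2 ships 30.)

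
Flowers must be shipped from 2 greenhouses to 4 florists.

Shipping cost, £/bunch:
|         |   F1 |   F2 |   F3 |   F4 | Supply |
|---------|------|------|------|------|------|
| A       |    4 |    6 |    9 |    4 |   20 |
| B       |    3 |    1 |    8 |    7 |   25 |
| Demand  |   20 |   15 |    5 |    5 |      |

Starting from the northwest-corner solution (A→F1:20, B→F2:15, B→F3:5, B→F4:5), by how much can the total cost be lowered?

Current plan cost = 20·4 + 15·1 + 5·8 + 5·7 = £170.
Optimal plan:
  A to F1: 15 bunches
  A to F4: 5 bunches
  B to F1: 5 bunches
  B to F2: 15 bunches
  B to F3: 5 bunches
Optimal cost = £150.
Saving = 170 − 150 = £20.

20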